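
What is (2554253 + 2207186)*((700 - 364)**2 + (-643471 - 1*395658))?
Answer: -4410201929287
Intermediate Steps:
(2554253 + 2207186)*((700 - 364)**2 + (-643471 - 1*395658)) = 4761439*(336**2 + (-643471 - 395658)) = 4761439*(112896 - 1039129) = 4761439*(-926233) = -4410201929287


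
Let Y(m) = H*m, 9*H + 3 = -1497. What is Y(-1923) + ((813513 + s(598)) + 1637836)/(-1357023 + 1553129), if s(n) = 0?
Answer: 62854424349/196106 ≈ 3.2051e+5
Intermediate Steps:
H = -500/3 (H = -⅓ + (⅑)*(-1497) = -⅓ - 499/3 = -500/3 ≈ -166.67)
Y(m) = -500*m/3
Y(-1923) + ((813513 + s(598)) + 1637836)/(-1357023 + 1553129) = -500/3*(-1923) + ((813513 + 0) + 1637836)/(-1357023 + 1553129) = 320500 + (813513 + 1637836)/196106 = 320500 + 2451349*(1/196106) = 320500 + 2451349/196106 = 62854424349/196106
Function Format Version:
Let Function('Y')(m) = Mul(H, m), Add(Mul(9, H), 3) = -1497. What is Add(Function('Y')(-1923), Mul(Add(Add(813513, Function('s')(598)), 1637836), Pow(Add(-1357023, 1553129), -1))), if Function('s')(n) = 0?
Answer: Rational(62854424349, 196106) ≈ 3.2051e+5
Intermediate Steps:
H = Rational(-500, 3) (H = Add(Rational(-1, 3), Mul(Rational(1, 9), -1497)) = Add(Rational(-1, 3), Rational(-499, 3)) = Rational(-500, 3) ≈ -166.67)
Function('Y')(m) = Mul(Rational(-500, 3), m)
Add(Function('Y')(-1923), Mul(Add(Add(813513, Function('s')(598)), 1637836), Pow(Add(-1357023, 1553129), -1))) = Add(Mul(Rational(-500, 3), -1923), Mul(Add(Add(813513, 0), 1637836), Pow(Add(-1357023, 1553129), -1))) = Add(320500, Mul(Add(813513, 1637836), Pow(196106, -1))) = Add(320500, Mul(2451349, Rational(1, 196106))) = Add(320500, Rational(2451349, 196106)) = Rational(62854424349, 196106)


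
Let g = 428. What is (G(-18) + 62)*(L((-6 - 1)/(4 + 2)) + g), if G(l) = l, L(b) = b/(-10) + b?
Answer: 93929/5 ≈ 18786.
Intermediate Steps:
L(b) = 9*b/10 (L(b) = b*(-⅒) + b = -b/10 + b = 9*b/10)
(G(-18) + 62)*(L((-6 - 1)/(4 + 2)) + g) = (-18 + 62)*(9*((-6 - 1)/(4 + 2))/10 + 428) = 44*(9*(-7/6)/10 + 428) = 44*(9*(-7*⅙)/10 + 428) = 44*((9/10)*(-7/6) + 428) = 44*(-21/20 + 428) = 44*(8539/20) = 93929/5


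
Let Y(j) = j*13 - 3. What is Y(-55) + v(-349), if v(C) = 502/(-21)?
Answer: -15580/21 ≈ -741.90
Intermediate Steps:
v(C) = -502/21 (v(C) = 502*(-1/21) = -502/21)
Y(j) = -3 + 13*j (Y(j) = 13*j - 3 = -3 + 13*j)
Y(-55) + v(-349) = (-3 + 13*(-55)) - 502/21 = (-3 - 715) - 502/21 = -718 - 502/21 = -15580/21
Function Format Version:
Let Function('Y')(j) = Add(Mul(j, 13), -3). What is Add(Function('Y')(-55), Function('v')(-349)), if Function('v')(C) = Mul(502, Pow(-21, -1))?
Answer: Rational(-15580, 21) ≈ -741.90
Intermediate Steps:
Function('v')(C) = Rational(-502, 21) (Function('v')(C) = Mul(502, Rational(-1, 21)) = Rational(-502, 21))
Function('Y')(j) = Add(-3, Mul(13, j)) (Function('Y')(j) = Add(Mul(13, j), -3) = Add(-3, Mul(13, j)))
Add(Function('Y')(-55), Function('v')(-349)) = Add(Add(-3, Mul(13, -55)), Rational(-502, 21)) = Add(Add(-3, -715), Rational(-502, 21)) = Add(-718, Rational(-502, 21)) = Rational(-15580, 21)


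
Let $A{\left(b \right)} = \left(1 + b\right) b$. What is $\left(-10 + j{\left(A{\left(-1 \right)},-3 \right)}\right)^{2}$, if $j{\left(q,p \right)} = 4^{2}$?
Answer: $36$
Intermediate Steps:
$A{\left(b \right)} = b \left(1 + b\right)$
$j{\left(q,p \right)} = 16$
$\left(-10 + j{\left(A{\left(-1 \right)},-3 \right)}\right)^{2} = \left(-10 + 16\right)^{2} = 6^{2} = 36$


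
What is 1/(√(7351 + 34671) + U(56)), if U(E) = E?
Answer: -28/19443 + √42022/38886 ≈ 0.0038315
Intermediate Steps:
1/(√(7351 + 34671) + U(56)) = 1/(√(7351 + 34671) + 56) = 1/(√42022 + 56) = 1/(56 + √42022)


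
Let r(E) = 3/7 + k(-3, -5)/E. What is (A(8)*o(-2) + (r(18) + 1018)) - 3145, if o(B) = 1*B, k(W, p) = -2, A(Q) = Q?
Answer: -134989/63 ≈ -2142.7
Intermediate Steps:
o(B) = B
r(E) = 3/7 - 2/E
(A(8)*o(-2) + (r(18) + 1018)) - 3145 = (8*(-2) + ((3/7 - 2/18) + 1018)) - 3145 = (-16 + ((3/7 - 2*1/18) + 1018)) - 3145 = (-16 + ((3/7 - ⅑) + 1018)) - 3145 = (-16 + (20/63 + 1018)) - 3145 = (-16 + 64154/63) - 3145 = 63146/63 - 3145 = -134989/63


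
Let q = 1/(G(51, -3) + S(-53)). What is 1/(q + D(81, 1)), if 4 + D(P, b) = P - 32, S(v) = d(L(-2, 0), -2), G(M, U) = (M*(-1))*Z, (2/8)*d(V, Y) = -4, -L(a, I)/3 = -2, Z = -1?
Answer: 35/1576 ≈ 0.022208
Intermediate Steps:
L(a, I) = 6 (L(a, I) = -3*(-2) = 6)
d(V, Y) = -16 (d(V, Y) = 4*(-4) = -16)
G(M, U) = M (G(M, U) = (M*(-1))*(-1) = -M*(-1) = M)
S(v) = -16
D(P, b) = -36 + P (D(P, b) = -4 + (P - 32) = -4 + (-32 + P) = -36 + P)
q = 1/35 (q = 1/(51 - 16) = 1/35 ≈ 0.028571)
1/(q + D(81, 1)) = 1/(1/35 + (-36 + 81)) = 1/(1/35 + 45) = 1/(1576/35) = 35/1576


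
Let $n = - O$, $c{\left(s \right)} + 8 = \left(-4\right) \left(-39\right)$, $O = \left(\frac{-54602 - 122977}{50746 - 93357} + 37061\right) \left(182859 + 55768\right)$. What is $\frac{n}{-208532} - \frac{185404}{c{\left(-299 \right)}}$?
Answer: $\frac{182876088971877}{4442878526} \approx 41162.0$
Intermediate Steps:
$O = \frac{376883629973950}{42611}$ ($O = \left(- \frac{177579}{-42611} + 37061\right) 238627 = \left(\left(-177579\right) \left(- \frac{1}{42611}\right) + 37061\right) 238627 = \left(\frac{177579}{42611} + 37061\right) 238627 = \frac{1579383850}{42611} \cdot 238627 = \frac{376883629973950}{42611} \approx 8.8448 \cdot 10^{9}$)
$c{\left(s \right)} = 148$ ($c{\left(s \right)} = -8 - -156 = -8 + 156 = 148$)
$n = - \frac{376883629973950}{42611}$ ($n = \left(-1\right) \frac{376883629973950}{42611} = - \frac{376883629973950}{42611} \approx -8.8448 \cdot 10^{9}$)
$\frac{n}{-208532} - \frac{185404}{c{\left(-299 \right)}} = - \frac{376883629973950}{42611 \left(-208532\right)} - \frac{185404}{148} = \left(- \frac{376883629973950}{42611}\right) \left(- \frac{1}{208532}\right) - \frac{46351}{37} = \frac{5093022026675}{120077798} - \frac{46351}{37} = \frac{182876088971877}{4442878526}$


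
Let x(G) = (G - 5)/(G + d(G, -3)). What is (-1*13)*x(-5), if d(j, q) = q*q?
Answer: 65/2 ≈ 32.500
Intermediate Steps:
d(j, q) = q²
x(G) = (-5 + G)/(9 + G) (x(G) = (G - 5)/(G + (-3)²) = (-5 + G)/(G + 9) = (-5 + G)/(9 + G))
(-1*13)*x(-5) = (-1*13)*((-5 - 5)/(9 - 5)) = -13*(-10)/4 = -13*(-5/2) = 65/2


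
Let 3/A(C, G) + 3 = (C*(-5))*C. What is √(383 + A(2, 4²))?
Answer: √202538/23 ≈ 19.567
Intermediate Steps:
A(C, G) = 3/(-3 - 5*C²) (A(C, G) = 3/(-3 + (C*(-5))*C) = 3/(-3 + (-5*C)*C) = 3/(-3 - 5*C²))
√(383 + A(2, 4²)) = √(383 - 3/(3 + 5*2²)) = √(383 - 3/(3 + 5*4)) = √(383 - 3/(3 + 20)) = √(383 - 3/23) = √(8806/23) = √202538/23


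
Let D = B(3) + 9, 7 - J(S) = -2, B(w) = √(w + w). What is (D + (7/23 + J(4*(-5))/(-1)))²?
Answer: 3223/529 + 14*√6/23 ≈ 7.5836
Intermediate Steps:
B(w) = √2*√w (B(w) = √(2*w) = √2*√w)
J(S) = 9 (J(S) = 7 - 1*(-2) = 7 + 2 = 9)
D = 9 + √6 (D = √2*√3 + 9 = √6 + 9 = 9 + √6 ≈ 11.449)
(D + (7/23 + J(4*(-5))/(-1)))² = ((9 + √6) + (7/23 + 9/(-1)))² = ((9 + √6) + (7*(1/23) + 9*(-1)))² = ((9 + √6) + (7/23 - 9))² = ((9 + √6) - 200/23)² = (7/23 + √6)²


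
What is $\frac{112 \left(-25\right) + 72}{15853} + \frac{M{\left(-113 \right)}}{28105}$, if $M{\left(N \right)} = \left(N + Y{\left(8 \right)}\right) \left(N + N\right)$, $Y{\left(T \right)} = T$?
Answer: $\frac{8557750}{12729959} \approx 0.67225$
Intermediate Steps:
$M{\left(N \right)} = 2 N \left(8 + N\right)$ ($M{\left(N \right)} = \left(N + 8\right) \left(N + N\right) = \left(8 + N\right) 2 N = 2 N \left(8 + N\right)$)
$\frac{112 \left(-25\right) + 72}{15853} + \frac{M{\left(-113 \right)}}{28105} = \frac{112 \left(-25\right) + 72}{15853} + \frac{2 \left(-113\right) \left(8 - 113\right)}{28105} = \left(-2800 + 72\right) \frac{1}{15853} + 2 \left(-113\right) \left(-105\right) \frac{1}{28105} = \left(-2728\right) \frac{1}{15853} + 23730 \cdot \frac{1}{28105} = - \frac{2728}{15853} + \frac{678}{803} = \frac{8557750}{12729959}$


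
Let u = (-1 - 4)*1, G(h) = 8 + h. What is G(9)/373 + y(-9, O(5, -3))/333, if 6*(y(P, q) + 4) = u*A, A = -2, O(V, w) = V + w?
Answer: 14372/372627 ≈ 0.038569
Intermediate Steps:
u = -5 (u = -5*1 = -5)
y(P, q) = -7/3 (y(P, q) = -4 + (-5*(-2))/6 = -4 + (1/6)*10 = -4 + 5/3 = -7/3)
G(9)/373 + y(-9, O(5, -3))/333 = (8 + 9)/373 - 7/3/333 = 17*(1/373) - 7/3*1/333 = 17/373 - 7/999 = 14372/372627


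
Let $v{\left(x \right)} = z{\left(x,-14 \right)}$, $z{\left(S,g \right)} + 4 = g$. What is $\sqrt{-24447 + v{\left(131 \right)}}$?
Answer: $i \sqrt{24465} \approx 156.41 i$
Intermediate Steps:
$z{\left(S,g \right)} = -4 + g$
$v{\left(x \right)} = -18$ ($v{\left(x \right)} = -4 - 14 = -18$)
$\sqrt{-24447 + v{\left(131 \right)}} = \sqrt{-24447 - 18} = \sqrt{-24465} = i \sqrt{24465}$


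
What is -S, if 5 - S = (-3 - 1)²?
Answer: 11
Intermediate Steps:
S = -11 (S = 5 - (-3 - 1)² = 5 - 1*(-4)² = 5 - 1*16 = 5 - 16 = -11)
-S = -1*(-11) = 11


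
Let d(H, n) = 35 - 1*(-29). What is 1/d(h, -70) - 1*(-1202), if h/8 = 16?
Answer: 76929/64 ≈ 1202.0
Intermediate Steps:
h = 128 (h = 8*16 = 128)
d(H, n) = 64 (d(H, n) = 35 + 29 = 64)
1/d(h, -70) - 1*(-1202) = 1/64 - 1*(-1202) = 1/64 + 1202 = 76929/64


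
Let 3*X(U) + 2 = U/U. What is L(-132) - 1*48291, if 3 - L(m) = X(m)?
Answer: -144863/3 ≈ -48288.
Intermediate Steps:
X(U) = -1/3 (X(U) = -2/3 + (U/U)/3 = -2/3 + (1/3)*1 = -2/3 + 1/3 = -1/3)
L(m) = 10/3 (L(m) = 3 - 1*(-1/3) = 3 + 1/3 = 10/3)
L(-132) - 1*48291 = 10/3 - 1*48291 = 10/3 - 48291 = -144863/3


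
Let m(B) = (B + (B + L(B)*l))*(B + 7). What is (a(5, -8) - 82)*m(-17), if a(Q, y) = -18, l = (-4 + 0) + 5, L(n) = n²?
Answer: 255000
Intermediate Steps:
l = 1 (l = -4 + 5 = 1)
m(B) = (7 + B)*(B² + 2*B) (m(B) = (B + (B + B²*1))*(B + 7) = (B + (B + B²))*(7 + B) = (B² + 2*B)*(7 + B) = (7 + B)*(B² + 2*B))
(a(5, -8) - 82)*m(-17) = (-18 - 82)*(-17*(14 + (-17)² + 9*(-17))) = -(-1700)*(14 + 289 - 153) = -(-1700)*150 = -100*(-2550) = 255000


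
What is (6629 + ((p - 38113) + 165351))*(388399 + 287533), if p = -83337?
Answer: 34154843960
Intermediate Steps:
(6629 + ((p - 38113) + 165351))*(388399 + 287533) = (6629 + ((-83337 - 38113) + 165351))*(388399 + 287533) = (6629 + (-121450 + 165351))*675932 = (6629 + 43901)*675932 = 50530*675932 = 34154843960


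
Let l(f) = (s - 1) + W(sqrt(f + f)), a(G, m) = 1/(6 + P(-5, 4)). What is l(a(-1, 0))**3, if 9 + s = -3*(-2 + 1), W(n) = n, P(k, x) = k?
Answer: -385 + 149*sqrt(2) ≈ -174.28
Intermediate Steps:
s = -6 (s = -9 - 3*(-2 + 1) = -9 - 3*(-1) = -9 + 3 = -6)
a(G, m) = 1 (a(G, m) = 1/(6 - 5) = 1/1 = 1)
l(f) = -7 + sqrt(2)*sqrt(f) (l(f) = (-6 - 1) + sqrt(f + f) = -7 + sqrt(2*f) = -7 + sqrt(2)*sqrt(f))
l(a(-1, 0))**3 = (-7 + sqrt(2)*sqrt(1))**3 = (-7 + sqrt(2)*1)**3 = (-7 + sqrt(2))**3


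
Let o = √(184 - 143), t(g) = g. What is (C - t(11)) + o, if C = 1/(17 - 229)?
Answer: -2333/212 + √41 ≈ -4.6016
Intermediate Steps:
C = -1/212 (C = 1/(-212) = -1/212 ≈ -0.0047170)
o = √41 ≈ 6.4031
(C - t(11)) + o = (-1/212 - 1*11) + √41 = (-1/212 - 11) + √41 = -2333/212 + √41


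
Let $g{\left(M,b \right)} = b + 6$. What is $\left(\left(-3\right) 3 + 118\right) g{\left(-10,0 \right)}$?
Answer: $654$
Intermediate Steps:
$g{\left(M,b \right)} = 6 + b$
$\left(\left(-3\right) 3 + 118\right) g{\left(-10,0 \right)} = \left(\left(-3\right) 3 + 118\right) \left(6 + 0\right) = \left(-9 + 118\right) 6 = 109 \cdot 6 = 654$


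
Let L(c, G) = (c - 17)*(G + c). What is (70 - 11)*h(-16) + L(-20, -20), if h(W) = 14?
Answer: 2306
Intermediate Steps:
L(c, G) = (-17 + c)*(G + c)
(70 - 11)*h(-16) + L(-20, -20) = (70 - 11)*14 + ((-20)**2 - 17*(-20) - 17*(-20) - 20*(-20)) = 59*14 + (400 + 340 + 340 + 400) = 826 + 1480 = 2306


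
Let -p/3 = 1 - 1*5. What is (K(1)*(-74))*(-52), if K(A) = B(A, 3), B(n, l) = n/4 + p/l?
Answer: 16354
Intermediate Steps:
p = 12 (p = -3*(1 - 1*5) = -3*(1 - 5) = -3*(-4) = 12)
B(n, l) = 12/l + n/4 (B(n, l) = n/4 + 12/l = 12/l + n/4)
K(A) = 4 + A/4 (K(A) = 12/3 + A/4 = 12*(1/3) + A/4 = 4 + A/4)
(K(1)*(-74))*(-52) = ((4 + (1/4)*1)*(-74))*(-52) = ((4 + 1/4)*(-74))*(-52) = ((17/4)*(-74))*(-52) = -629/2*(-52) = 16354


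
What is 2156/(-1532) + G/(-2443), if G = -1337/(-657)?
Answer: -123662080/87819219 ≈ -1.4081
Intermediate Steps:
G = 1337/657 (G = -1337*(-1/657) = 1337/657 ≈ 2.0350)
2156/(-1532) + G/(-2443) = 2156/(-1532) + (1337/657)/(-2443) = 2156*(-1/1532) + (1337/657)*(-1/2443) = -539/383 - 191/229293 = -123662080/87819219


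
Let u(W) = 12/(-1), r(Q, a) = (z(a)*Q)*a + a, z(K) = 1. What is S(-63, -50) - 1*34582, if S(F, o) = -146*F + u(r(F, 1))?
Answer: -25396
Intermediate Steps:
r(Q, a) = a + Q*a (r(Q, a) = (1*Q)*a + a = Q*a + a = a + Q*a)
u(W) = -12 (u(W) = 12*(-1) = -12)
S(F, o) = -12 - 146*F (S(F, o) = -146*F - 12 = -12 - 146*F)
S(-63, -50) - 1*34582 = (-12 - 146*(-63)) - 1*34582 = (-12 + 9198) - 34582 = 9186 - 34582 = -25396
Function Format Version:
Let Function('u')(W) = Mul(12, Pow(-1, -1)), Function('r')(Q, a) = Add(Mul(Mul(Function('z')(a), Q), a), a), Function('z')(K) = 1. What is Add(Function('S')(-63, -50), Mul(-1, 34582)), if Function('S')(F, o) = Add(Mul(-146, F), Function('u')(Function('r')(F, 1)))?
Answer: -25396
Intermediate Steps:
Function('r')(Q, a) = Add(a, Mul(Q, a)) (Function('r')(Q, a) = Add(Mul(Mul(1, Q), a), a) = Add(Mul(Q, a), a) = Add(a, Mul(Q, a)))
Function('u')(W) = -12 (Function('u')(W) = Mul(12, -1) = -12)
Function('S')(F, o) = Add(-12, Mul(-146, F)) (Function('S')(F, o) = Add(Mul(-146, F), -12) = Add(-12, Mul(-146, F)))
Add(Function('S')(-63, -50), Mul(-1, 34582)) = Add(Add(-12, Mul(-146, -63)), Mul(-1, 34582)) = Add(Add(-12, 9198), -34582) = Add(9186, -34582) = -25396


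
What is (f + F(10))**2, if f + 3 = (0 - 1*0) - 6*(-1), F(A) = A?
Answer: 169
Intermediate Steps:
f = 3 (f = -3 + ((0 - 1*0) - 6*(-1)) = -3 + ((0 + 0) + 6) = -3 + (0 + 6) = -3 + 6 = 3)
(f + F(10))**2 = (3 + 10)**2 = 13**2 = 169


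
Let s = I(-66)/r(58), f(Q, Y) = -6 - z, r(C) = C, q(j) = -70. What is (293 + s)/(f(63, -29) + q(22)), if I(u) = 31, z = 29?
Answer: -1135/406 ≈ -2.7956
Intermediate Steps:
f(Q, Y) = -35 (f(Q, Y) = -6 - 1*29 = -6 - 29 = -35)
s = 31/58 ≈ 0.53448
(293 + s)/(f(63, -29) + q(22)) = (293 + 31/58)/(-35 - 70) = (17025/58)/(-105) = (17025/58)*(-1/105) = -1135/406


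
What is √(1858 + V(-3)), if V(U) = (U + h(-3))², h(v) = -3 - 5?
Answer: √1979 ≈ 44.486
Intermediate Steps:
h(v) = -8
V(U) = (-8 + U)² (V(U) = (U - 8)² = (-8 + U)²)
√(1858 + V(-3)) = √(1858 + (-8 - 3)²) = √(1858 + (-11)²) = √(1858 + 121) = √1979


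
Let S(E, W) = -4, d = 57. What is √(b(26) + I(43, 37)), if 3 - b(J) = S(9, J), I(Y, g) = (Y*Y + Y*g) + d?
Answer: 4*√219 ≈ 59.195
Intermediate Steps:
I(Y, g) = 57 + Y² + Y*g (I(Y, g) = (Y*Y + Y*g) + 57 = (Y² + Y*g) + 57 = 57 + Y² + Y*g)
b(J) = 7 (b(J) = 3 - 1*(-4) = 3 + 4 = 7)
√(b(26) + I(43, 37)) = √(7 + (57 + 43² + 43*37)) = √(7 + (57 + 1849 + 1591)) = √(7 + 3497) = √3504 = 4*√219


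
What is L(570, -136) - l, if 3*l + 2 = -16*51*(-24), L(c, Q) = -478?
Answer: -21016/3 ≈ -7005.3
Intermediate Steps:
l = 19582/3 (l = -⅔ + (-16*51*(-24))/3 = -⅔ + (-816*(-24))/3 = -⅔ + (⅓)*19584 = -⅔ + 6528 = 19582/3 ≈ 6527.3)
L(570, -136) - l = -478 - 1*19582/3 = -478 - 19582/3 = -21016/3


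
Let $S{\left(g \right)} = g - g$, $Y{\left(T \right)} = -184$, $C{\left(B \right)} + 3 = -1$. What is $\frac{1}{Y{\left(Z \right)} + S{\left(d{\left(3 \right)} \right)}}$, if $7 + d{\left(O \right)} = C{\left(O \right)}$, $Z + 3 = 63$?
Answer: $- \frac{1}{184} \approx -0.0054348$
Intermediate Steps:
$Z = 60$ ($Z = -3 + 63 = 60$)
$C{\left(B \right)} = -4$ ($C{\left(B \right)} = -3 - 1 = -4$)
$d{\left(O \right)} = -11$ ($d{\left(O \right)} = -7 - 4 = -11$)
$S{\left(g \right)} = 0$
$\frac{1}{Y{\left(Z \right)} + S{\left(d{\left(3 \right)} \right)}} = \frac{1}{-184 + 0} = \frac{1}{-184} = - \frac{1}{184}$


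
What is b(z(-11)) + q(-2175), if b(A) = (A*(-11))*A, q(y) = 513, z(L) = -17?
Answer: -2666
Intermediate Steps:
b(A) = -11*A**2 (b(A) = (-11*A)*A = -11*A**2)
b(z(-11)) + q(-2175) = -11*(-17)**2 + 513 = -11*289 + 513 = -3179 + 513 = -2666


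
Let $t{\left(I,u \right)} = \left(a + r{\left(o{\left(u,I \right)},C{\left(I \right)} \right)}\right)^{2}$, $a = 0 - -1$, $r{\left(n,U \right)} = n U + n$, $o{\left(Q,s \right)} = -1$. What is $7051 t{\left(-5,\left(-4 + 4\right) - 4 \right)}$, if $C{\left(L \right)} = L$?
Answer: $176275$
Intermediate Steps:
$r{\left(n,U \right)} = n + U n$ ($r{\left(n,U \right)} = U n + n = n + U n$)
$a = 1$ ($a = 0 + 1 = 1$)
$t{\left(I,u \right)} = I^{2}$ ($t{\left(I,u \right)} = \left(1 - \left(1 + I\right)\right)^{2} = \left(- I\right)^{2} = I^{2}$)
$7051 t{\left(-5,\left(-4 + 4\right) - 4 \right)} = 7051 \left(-5\right)^{2} = 7051 \cdot 25 = 176275$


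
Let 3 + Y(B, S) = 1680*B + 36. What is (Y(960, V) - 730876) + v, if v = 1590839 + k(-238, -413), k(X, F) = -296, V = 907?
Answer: 2472500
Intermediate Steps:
Y(B, S) = 33 + 1680*B (Y(B, S) = -3 + (1680*B + 36) = -3 + (36 + 1680*B) = 33 + 1680*B)
v = 1590543 (v = 1590839 - 296 = 1590543)
(Y(960, V) - 730876) + v = ((33 + 1680*960) - 730876) + 1590543 = ((33 + 1612800) - 730876) + 1590543 = (1612833 - 730876) + 1590543 = 881957 + 1590543 = 2472500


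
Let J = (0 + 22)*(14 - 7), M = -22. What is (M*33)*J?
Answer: -111804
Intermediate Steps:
J = 154 (J = 22*7 = 154)
(M*33)*J = -22*33*154 = -726*154 = -111804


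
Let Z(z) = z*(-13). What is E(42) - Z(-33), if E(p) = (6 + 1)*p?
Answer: -135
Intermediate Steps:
Z(z) = -13*z
E(p) = 7*p
E(42) - Z(-33) = 7*42 - (-13)*(-33) = 294 - 1*429 = 294 - 429 = -135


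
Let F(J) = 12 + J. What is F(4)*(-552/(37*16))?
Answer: -552/37 ≈ -14.919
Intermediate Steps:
F(4)*(-552/(37*16)) = (12 + 4)*(-552/(37*16)) = 16*(-552/592) = 16*(-552*1/592) = 16*(-69/74) = -552/37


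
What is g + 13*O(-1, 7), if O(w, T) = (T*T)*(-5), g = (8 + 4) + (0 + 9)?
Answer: -3164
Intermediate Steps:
g = 21 (g = 12 + 9 = 21)
O(w, T) = -5*T² (O(w, T) = T²*(-5) = -5*T²)
g + 13*O(-1, 7) = 21 + 13*(-5*7²) = 21 + 13*(-5*49) = 21 + 13*(-245) = 21 - 3185 = -3164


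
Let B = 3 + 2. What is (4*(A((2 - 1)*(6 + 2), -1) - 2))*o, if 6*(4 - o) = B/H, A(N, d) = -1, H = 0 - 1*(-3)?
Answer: -134/3 ≈ -44.667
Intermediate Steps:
B = 5
H = 3 (H = 0 + 3 = 3)
o = 67/18 (o = 4 - 5/(6*3) = 4 - ⅙*5/3 = 4 - 5/18 = 67/18 ≈ 3.7222)
(4*(A((2 - 1)*(6 + 2), -1) - 2))*o = (4*(-1 - 2))*(67/18) = (4*(-3))*(67/18) = -12*67/18 = -134/3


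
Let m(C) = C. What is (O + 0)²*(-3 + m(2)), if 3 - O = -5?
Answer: -64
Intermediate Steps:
O = 8 (O = 3 - 1*(-5) = 3 + 5 = 8)
(O + 0)²*(-3 + m(2)) = (8 + 0)²*(-3 + 2) = 8²*(-1) = 64*(-1) = -64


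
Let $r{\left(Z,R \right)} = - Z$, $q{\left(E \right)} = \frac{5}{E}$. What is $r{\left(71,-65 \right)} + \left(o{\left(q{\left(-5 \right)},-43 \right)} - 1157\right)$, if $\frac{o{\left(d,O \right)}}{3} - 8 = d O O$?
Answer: $-6751$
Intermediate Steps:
$o{\left(d,O \right)} = 24 + 3 d O^{2}$ ($o{\left(d,O \right)} = 24 + 3 d O O = 24 + 3 O d O = 24 + 3 d O^{2}$)
$r{\left(71,-65 \right)} + \left(o{\left(q{\left(-5 \right)},-43 \right)} - 1157\right) = \left(-1\right) 71 + \left(\left(24 + 3 \frac{5}{-5} \left(-43\right)^{2}\right) - 1157\right) = -71 + \left(\left(24 + 3 \cdot 5 \left(- \frac{1}{5}\right) 1849\right) - 1157\right) = -71 + \left(\left(24 + 3 \left(-1\right) 1849\right) - 1157\right) = -71 + \left(\left(24 - 5547\right) - 1157\right) = -71 - 6680 = -6751$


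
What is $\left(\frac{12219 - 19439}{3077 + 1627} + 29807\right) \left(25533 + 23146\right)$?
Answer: $\frac{1706258679133}{1176} \approx 1.4509 \cdot 10^{9}$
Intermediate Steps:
$\left(\frac{12219 - 19439}{3077 + 1627} + 29807\right) \left(25533 + 23146\right) = \left(- \frac{7220}{4704} + 29807\right) 48679 = \left(\left(-7220\right) \frac{1}{4704} + 29807\right) 48679 = \left(- \frac{1805}{1176} + 29807\right) 48679 = \frac{35051227}{1176} \cdot 48679 = \frac{1706258679133}{1176}$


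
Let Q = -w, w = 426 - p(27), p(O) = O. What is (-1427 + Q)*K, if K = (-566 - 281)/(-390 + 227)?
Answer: -1546622/163 ≈ -9488.5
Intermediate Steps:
K = 847/163 (K = -847/(-163) = -847*(-1/163) = 847/163 ≈ 5.1963)
w = 399 (w = 426 - 1*27 = 426 - 27 = 399)
Q = -399 (Q = -1*399 = -399)
(-1427 + Q)*K = (-1427 - 399)*(847/163) = -1826*847/163 = -1546622/163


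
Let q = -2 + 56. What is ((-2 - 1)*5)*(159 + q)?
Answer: -3195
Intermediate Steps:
q = 54
((-2 - 1)*5)*(159 + q) = ((-2 - 1)*5)*(159 + 54) = -3*5*213 = -15*213 = -3195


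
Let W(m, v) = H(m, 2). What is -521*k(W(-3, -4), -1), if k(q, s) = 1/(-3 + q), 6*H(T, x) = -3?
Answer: 1042/7 ≈ 148.86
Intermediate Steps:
H(T, x) = -½ (H(T, x) = (⅙)*(-3) = -½)
W(m, v) = -½
-521*k(W(-3, -4), -1) = -521/(-3 - ½) = -521/(-7/2) = -521*(-2/7) = 1042/7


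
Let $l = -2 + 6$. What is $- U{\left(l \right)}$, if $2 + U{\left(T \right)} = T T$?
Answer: $-14$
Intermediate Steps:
$l = 4$
$U{\left(T \right)} = -2 + T^{2}$ ($U{\left(T \right)} = -2 + T T = -2 + T^{2}$)
$- U{\left(l \right)} = - (-2 + 4^{2}) = - (-2 + 16) = \left(-1\right) 14 = -14$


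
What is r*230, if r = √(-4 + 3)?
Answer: 230*I ≈ 230.0*I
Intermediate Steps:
r = I (r = √(-1) = I ≈ 1.0*I)
r*230 = I*230 = 230*I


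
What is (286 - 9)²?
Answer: 76729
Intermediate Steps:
(286 - 9)² = 277² = 76729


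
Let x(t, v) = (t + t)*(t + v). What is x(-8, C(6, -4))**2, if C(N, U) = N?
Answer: 1024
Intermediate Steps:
x(t, v) = 2*t*(t + v) (x(t, v) = (2*t)*(t + v) = 2*t*(t + v))
x(-8, C(6, -4))**2 = (2*(-8)*(-8 + 6))**2 = (2*(-8)*(-2))**2 = 32**2 = 1024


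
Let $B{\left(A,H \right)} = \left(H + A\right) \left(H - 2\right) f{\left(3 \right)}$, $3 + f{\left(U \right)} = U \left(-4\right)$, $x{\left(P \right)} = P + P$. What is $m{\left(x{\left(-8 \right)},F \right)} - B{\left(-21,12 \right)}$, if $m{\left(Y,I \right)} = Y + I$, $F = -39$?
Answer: $-1405$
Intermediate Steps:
$x{\left(P \right)} = 2 P$
$f{\left(U \right)} = -3 - 4 U$ ($f{\left(U \right)} = -3 + U \left(-4\right) = -3 - 4 U$)
$B{\left(A,H \right)} = \left(30 - 15 H\right) \left(A + H\right)$ ($B{\left(A,H \right)} = \left(H + A\right) \left(H - 2\right) \left(-3 - 12\right) = \left(A + H\right) \left(-2 + H\right) \left(-3 - 12\right) = \left(A + H\right) \left(-2 + H\right) \left(-15\right) = \left(A + H\right) \left(30 - 15 H\right) = \left(30 - 15 H\right) \left(A + H\right)$)
$m{\left(Y,I \right)} = I + Y$
$m{\left(x{\left(-8 \right)},F \right)} - B{\left(-21,12 \right)} = \left(-39 + 2 \left(-8\right)\right) - \left(- 15 \cdot 12^{2} + 30 \left(-21\right) + 30 \cdot 12 - \left(-315\right) 12\right) = \left(-39 - 16\right) - \left(\left(-15\right) 144 - 630 + 360 + 3780\right) = -55 - \left(-2160 - 630 + 360 + 3780\right) = -55 - 1350 = -1405$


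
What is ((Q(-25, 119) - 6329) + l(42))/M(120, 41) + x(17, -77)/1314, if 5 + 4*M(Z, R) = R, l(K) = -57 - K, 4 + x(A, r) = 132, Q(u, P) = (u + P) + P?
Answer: -453631/657 ≈ -690.46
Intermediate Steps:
Q(u, P) = u + 2*P (Q(u, P) = (P + u) + P = u + 2*P)
x(A, r) = 128 (x(A, r) = -4 + 132 = 128)
M(Z, R) = -5/4 + R/4
((Q(-25, 119) - 6329) + l(42))/M(120, 41) + x(17, -77)/1314 = (((-25 + 2*119) - 6329) + (-57 - 1*42))/(-5/4 + (1/4)*41) + 128/1314 = (((-25 + 238) - 6329) + (-57 - 42))/(-5/4 + 41/4) + 128*(1/1314) = ((213 - 6329) - 99)/9 + 64/657 = (-6116 - 99)*(1/9) + 64/657 = -6215*1/9 + 64/657 = -6215/9 + 64/657 = -453631/657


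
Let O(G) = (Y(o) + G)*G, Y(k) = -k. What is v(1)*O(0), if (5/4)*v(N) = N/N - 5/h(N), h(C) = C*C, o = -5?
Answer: 0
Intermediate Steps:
h(C) = C²
v(N) = ⅘ - 4/N² (v(N) = 4*(N/N - 5/N²)/5 = 4*(1 - 5/N²)/5 = ⅘ - 4/N²)
O(G) = G*(5 + G) (O(G) = (-1*(-5) + G)*G = (5 + G)*G = G*(5 + G))
v(1)*O(0) = (⅘ - 4/1²)*(0*(5 + 0)) = (⅘ - 4*1)*(0*5) = (⅘ - 4)*0 = -16/5*0 = 0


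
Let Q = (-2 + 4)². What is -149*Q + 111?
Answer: -485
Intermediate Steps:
Q = 4 (Q = 2² = 4)
-149*Q + 111 = -149*4 + 111 = -596 + 111 = -485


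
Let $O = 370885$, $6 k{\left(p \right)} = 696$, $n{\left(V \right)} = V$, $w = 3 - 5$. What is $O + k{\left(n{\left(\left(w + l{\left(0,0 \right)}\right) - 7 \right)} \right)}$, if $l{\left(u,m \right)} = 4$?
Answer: $371001$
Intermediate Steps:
$w = -2$
$k{\left(p \right)} = 116$ ($k{\left(p \right)} = \frac{1}{6} \cdot 696 = 116$)
$O + k{\left(n{\left(\left(w + l{\left(0,0 \right)}\right) - 7 \right)} \right)} = 370885 + 116 = 371001$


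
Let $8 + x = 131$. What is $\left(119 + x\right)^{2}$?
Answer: $58564$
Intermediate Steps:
$x = 123$ ($x = -8 + 131 = 123$)
$\left(119 + x\right)^{2} = \left(119 + 123\right)^{2} = 242^{2} = 58564$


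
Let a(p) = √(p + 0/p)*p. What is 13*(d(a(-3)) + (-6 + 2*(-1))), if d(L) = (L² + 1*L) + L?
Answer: -455 - 78*I*√3 ≈ -455.0 - 135.1*I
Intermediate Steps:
a(p) = p^(3/2) (a(p) = √(p + 0)*p = √p*p = p^(3/2))
d(L) = L² + 2*L (d(L) = (L² + L) + L = (L + L²) + L = L² + 2*L)
13*(d(a(-3)) + (-6 + 2*(-1))) = 13*((-3)^(3/2)*(2 + (-3)^(3/2)) + (-6 + 2*(-1))) = 13*((-3*I*√3)*(2 - 3*I*√3) + (-6 - 2)) = 13*(-3*I*√3*(2 - 3*I*√3) - 8) = 13*(-8 - 3*I*√3*(2 - 3*I*√3)) = -104 - 39*I*√3*(2 - 3*I*√3)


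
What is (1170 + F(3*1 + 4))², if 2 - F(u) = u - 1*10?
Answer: 1380625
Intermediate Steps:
F(u) = 12 - u (F(u) = 2 - (u - 1*10) = 2 - (u - 10) = 2 - (-10 + u) = 2 + (10 - u) = 12 - u)
(1170 + F(3*1 + 4))² = (1170 + (12 - (3*1 + 4)))² = (1170 + (12 - (3 + 4)))² = (1170 + (12 - 1*7))² = (1170 + (12 - 7))² = (1170 + 5)² = 1175² = 1380625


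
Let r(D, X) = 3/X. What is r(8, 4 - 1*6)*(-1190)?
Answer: 1785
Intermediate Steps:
r(8, 4 - 1*6)*(-1190) = (3/(4 - 1*6))*(-1190) = (3/(4 - 6))*(-1190) = (3/(-2))*(-1190) = (3*(-½))*(-1190) = -3/2*(-1190) = 1785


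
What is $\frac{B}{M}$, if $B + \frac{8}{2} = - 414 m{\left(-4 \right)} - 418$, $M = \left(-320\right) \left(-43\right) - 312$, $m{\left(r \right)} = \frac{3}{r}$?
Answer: $- \frac{223}{26896} \approx -0.0082912$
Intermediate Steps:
$M = 13448$ ($M = 13760 - 312 = 13448$)
$B = - \frac{223}{2}$ ($B = -4 - \left(418 + 414 \frac{3}{-4}\right) = -4 - \left(418 + 414 \cdot 3 \left(- \frac{1}{4}\right)\right) = -4 - \frac{215}{2} = - \frac{223}{2} \approx -111.5$)
$\frac{B}{M} = - \frac{223}{2 \cdot 13448} = \left(- \frac{223}{2}\right) \frac{1}{13448} = - \frac{223}{26896}$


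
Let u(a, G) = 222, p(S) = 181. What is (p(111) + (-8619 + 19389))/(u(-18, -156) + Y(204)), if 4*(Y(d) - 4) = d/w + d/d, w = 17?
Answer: 43804/917 ≈ 47.769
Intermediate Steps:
Y(d) = 17/4 + d/68 (Y(d) = 4 + (d/17 + d/d)/4 = 4 + (d*(1/17) + 1)/4 = 4 + (d/17 + 1)/4 = 4 + (1 + d/17)/4 = 4 + (¼ + d/68) = 17/4 + d/68)
(p(111) + (-8619 + 19389))/(u(-18, -156) + Y(204)) = (181 + (-8619 + 19389))/(222 + (17/4 + (1/68)*204)) = (181 + 10770)/(222 + (17/4 + 3)) = 10951/(222 + 29/4) = 10951/(917/4) = 10951*(4/917) = 43804/917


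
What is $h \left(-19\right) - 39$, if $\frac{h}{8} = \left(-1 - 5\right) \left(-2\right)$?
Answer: $-1863$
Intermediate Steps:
$h = 96$ ($h = 8 \left(-1 - 5\right) \left(-2\right) = 8 \left(\left(-6\right) \left(-2\right)\right) = 8 \cdot 12 = 96$)
$h \left(-19\right) - 39 = 96 \left(-19\right) - 39 = -1824 - 39 = -1863$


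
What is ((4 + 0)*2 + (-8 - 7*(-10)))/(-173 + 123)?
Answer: -7/5 ≈ -1.4000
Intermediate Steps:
((4 + 0)*2 + (-8 - 7*(-10)))/(-173 + 123) = (4*2 + (-8 + 70))/(-50) = (8 + 62)*(-1/50) = 70*(-1/50) = -7/5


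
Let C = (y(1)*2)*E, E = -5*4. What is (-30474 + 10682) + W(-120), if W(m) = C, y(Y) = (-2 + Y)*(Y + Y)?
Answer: -19712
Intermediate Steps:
y(Y) = 2*Y*(-2 + Y) (y(Y) = (-2 + Y)*(2*Y) = 2*Y*(-2 + Y))
E = -20
C = 80 (C = ((2*1*(-2 + 1))*2)*(-20) = ((2*1*(-1))*2)*(-20) = -2*2*(-20) = -4*(-20) = 80)
W(m) = 80
(-30474 + 10682) + W(-120) = (-30474 + 10682) + 80 = -19792 + 80 = -19712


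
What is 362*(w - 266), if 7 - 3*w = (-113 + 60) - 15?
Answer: -87242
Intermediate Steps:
w = 25 (w = 7/3 - ((-113 + 60) - 15)/3 = 7/3 - (-53 - 15)/3 = 7/3 - ⅓*(-68) = 7/3 + 68/3 = 25)
362*(w - 266) = 362*(25 - 266) = 362*(-241) = -87242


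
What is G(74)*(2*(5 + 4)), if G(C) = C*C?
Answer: 98568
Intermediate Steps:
G(C) = C²
G(74)*(2*(5 + 4)) = 74²*(2*(5 + 4)) = 5476*(2*9) = 5476*18 = 98568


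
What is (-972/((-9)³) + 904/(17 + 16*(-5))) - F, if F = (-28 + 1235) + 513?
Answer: -109180/63 ≈ -1733.0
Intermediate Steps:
F = 1720 (F = 1207 + 513 = 1720)
(-972/((-9)³) + 904/(17 + 16*(-5))) - F = (-972/((-9)³) + 904/(17 + 16*(-5))) - 1*1720 = (-972/(-729) + 904/(17 - 80)) - 1720 = (-972*(-1/729) + 904/(-63)) - 1720 = (4/3 + 904*(-1/63)) - 1720 = (4/3 - 904/63) - 1720 = -820/63 - 1720 = -109180/63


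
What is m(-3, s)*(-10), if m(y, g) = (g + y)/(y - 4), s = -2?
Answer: -50/7 ≈ -7.1429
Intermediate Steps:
m(y, g) = (g + y)/(-4 + y)
m(-3, s)*(-10) = ((-2 - 3)/(-4 - 3))*(-10) = (-5/(-7))*(-10) = -⅐*(-5)*(-10) = (5/7)*(-10) = -50/7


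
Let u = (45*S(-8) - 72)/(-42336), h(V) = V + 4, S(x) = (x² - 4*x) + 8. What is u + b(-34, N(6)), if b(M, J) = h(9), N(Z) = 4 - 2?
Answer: 1895/147 ≈ 12.891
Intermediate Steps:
S(x) = 8 + x² - 4*x
h(V) = 4 + V
N(Z) = 2
b(M, J) = 13 (b(M, J) = 4 + 9 = 13)
u = -16/147 (u = (45*(8 + (-8)² - 4*(-8)) - 72)/(-42336) = (45*(8 + 64 + 32) - 72)*(-1/42336) = (45*104 - 72)*(-1/42336) = (4680 - 72)*(-1/42336) = 4608*(-1/42336) = -16/147 ≈ -0.10884)
u + b(-34, N(6)) = -16/147 + 13 = 1895/147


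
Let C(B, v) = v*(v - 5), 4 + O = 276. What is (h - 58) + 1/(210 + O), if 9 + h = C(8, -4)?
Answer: -14941/482 ≈ -30.998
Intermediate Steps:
O = 272 (O = -4 + 276 = 272)
C(B, v) = v*(-5 + v)
h = 27 (h = -9 - 4*(-5 - 4) = -9 - 4*(-9) = -9 + 36 = 27)
(h - 58) + 1/(210 + O) = (27 - 58) + 1/(210 + 272) = -31 + 1/482 = -14941/482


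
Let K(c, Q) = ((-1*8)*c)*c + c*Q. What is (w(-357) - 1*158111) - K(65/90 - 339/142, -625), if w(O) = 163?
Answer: -64909363540/408321 ≈ -1.5897e+5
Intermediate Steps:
K(c, Q) = -8*c² + Q*c (K(c, Q) = (-8*c)*c + Q*c = -8*c² + Q*c)
(w(-357) - 1*158111) - K(65/90 - 339/142, -625) = (163 - 1*158111) - (65/90 - 339/142)*(-625 - 8*(65/90 - 339/142)) = (163 - 158111) - (65*(1/90) - 339*1/142)*(-625 - 8*(65*(1/90) - 339*1/142)) = -157948 - (13/18 - 339/142)*(-625 - 8*(13/18 - 339/142)) = -157948 - (-1064)*(-625 - 8*(-1064/639))/639 = -157948 - (-1064)*(-625 + 8512/639)/639 = -157948 - (-1064)*(-390863)/(639*639) = -157948 - 1*415878232/408321 = -157948 - 415878232/408321 = -64909363540/408321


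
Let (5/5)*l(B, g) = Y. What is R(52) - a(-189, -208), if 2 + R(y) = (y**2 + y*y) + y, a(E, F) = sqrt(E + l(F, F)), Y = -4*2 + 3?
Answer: 5458 - I*sqrt(194) ≈ 5458.0 - 13.928*I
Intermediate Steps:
Y = -5 (Y = -8 + 3 = -5)
l(B, g) = -5
a(E, F) = sqrt(-5 + E) (a(E, F) = sqrt(E - 5) = sqrt(-5 + E))
R(y) = -2 + y + 2*y**2 (R(y) = -2 + ((y**2 + y*y) + y) = -2 + ((y**2 + y**2) + y) = -2 + (2*y**2 + y) = -2 + (y + 2*y**2) = -2 + y + 2*y**2)
R(52) - a(-189, -208) = (-2 + 52 + 2*52**2) - sqrt(-5 - 189) = (-2 + 52 + 2*2704) - sqrt(-194) = (-2 + 52 + 5408) - I*sqrt(194) = 5458 - I*sqrt(194)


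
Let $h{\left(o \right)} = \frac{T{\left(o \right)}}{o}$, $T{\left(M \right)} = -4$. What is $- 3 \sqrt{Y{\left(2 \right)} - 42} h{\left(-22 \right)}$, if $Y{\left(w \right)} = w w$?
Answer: $- \frac{6 i \sqrt{38}}{11} \approx - 3.3624 i$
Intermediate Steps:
$Y{\left(w \right)} = w^{2}$
$h{\left(o \right)} = - \frac{4}{o}$
$- 3 \sqrt{Y{\left(2 \right)} - 42} h{\left(-22 \right)} = - 3 \sqrt{2^{2} - 42} \left(- \frac{4}{-22}\right) = - 3 \sqrt{4 - 42} \left(\left(-4\right) \left(- \frac{1}{22}\right)\right) = - 3 \sqrt{-38} \cdot \frac{2}{11} = - 3 i \sqrt{38} \cdot \frac{2}{11} = - \frac{6 i \sqrt{38}}{11}$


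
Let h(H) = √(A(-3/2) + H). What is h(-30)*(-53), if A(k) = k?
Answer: -159*I*√14/2 ≈ -297.46*I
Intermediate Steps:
h(H) = √(-3/2 + H)
h(-30)*(-53) = (√(-6 + 4*(-30))/2)*(-53) = (√(-6 - 120)/2)*(-53) = (√(-126)/2)*(-53) = ((3*I*√14)/2)*(-53) = (3*I*√14/2)*(-53) = -159*I*√14/2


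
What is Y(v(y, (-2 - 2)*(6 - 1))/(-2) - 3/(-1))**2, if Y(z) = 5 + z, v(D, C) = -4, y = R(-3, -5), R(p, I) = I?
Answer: 100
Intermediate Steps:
y = -5
Y(v(y, (-2 - 2)*(6 - 1))/(-2) - 3/(-1))**2 = (5 + (-4/(-2) - 3/(-1)))**2 = (5 + (-4*(-1/2) - 3*(-1)))**2 = (5 + (2 + 3))**2 = (5 + 5)**2 = 10**2 = 100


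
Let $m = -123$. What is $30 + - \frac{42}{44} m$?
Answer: $\frac{3243}{22} \approx 147.41$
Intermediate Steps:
$30 + - \frac{42}{44} m = 30 + - \frac{42}{44} \left(-123\right) = 30 + \left(-42\right) \frac{1}{44} \left(-123\right) = 30 - - \frac{2583}{22} = 30 + \frac{2583}{22} = \frac{3243}{22}$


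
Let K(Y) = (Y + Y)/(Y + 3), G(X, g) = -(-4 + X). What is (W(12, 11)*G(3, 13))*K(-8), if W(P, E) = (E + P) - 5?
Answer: 288/5 ≈ 57.600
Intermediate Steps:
W(P, E) = -5 + E + P
G(X, g) = 4 - X
K(Y) = 2*Y/(3 + Y) (K(Y) = (2*Y)/(3 + Y) = 2*Y/(3 + Y))
(W(12, 11)*G(3, 13))*K(-8) = ((-5 + 11 + 12)*(4 - 1*3))*(2*(-8)/(3 - 8)) = (18*(4 - 3))*(2*(-8)/(-5)) = (18*1)*(2*(-8)*(-1/5)) = 18*(16/5) = 288/5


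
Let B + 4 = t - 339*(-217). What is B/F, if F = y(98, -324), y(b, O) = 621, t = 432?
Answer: 3217/27 ≈ 119.15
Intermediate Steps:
B = 73991 (B = -4 + (432 - 339*(-217)) = -4 + (432 + 73563) = -4 + 73995 = 73991)
F = 621
B/F = 73991/621 = 73991*(1/621) = 3217/27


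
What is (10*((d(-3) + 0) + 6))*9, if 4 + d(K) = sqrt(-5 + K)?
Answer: 180 + 180*I*sqrt(2) ≈ 180.0 + 254.56*I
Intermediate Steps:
d(K) = -4 + sqrt(-5 + K)
(10*((d(-3) + 0) + 6))*9 = (10*(((-4 + sqrt(-5 - 3)) + 0) + 6))*9 = (10*(((-4 + sqrt(-8)) + 0) + 6))*9 = (10*(((-4 + 2*I*sqrt(2)) + 0) + 6))*9 = (10*((-4 + 2*I*sqrt(2)) + 6))*9 = (10*(2 + 2*I*sqrt(2)))*9 = (20 + 20*I*sqrt(2))*9 = 180 + 180*I*sqrt(2)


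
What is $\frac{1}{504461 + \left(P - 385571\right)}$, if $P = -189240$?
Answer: $- \frac{1}{70350} \approx -1.4215 \cdot 10^{-5}$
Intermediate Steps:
$\frac{1}{504461 + \left(P - 385571\right)} = \frac{1}{504461 - 574811} = \frac{1}{-70350} = - \frac{1}{70350}$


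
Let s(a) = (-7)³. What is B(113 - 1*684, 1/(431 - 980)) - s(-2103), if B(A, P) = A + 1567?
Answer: 1339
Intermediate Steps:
s(a) = -343
B(A, P) = 1567 + A
B(113 - 1*684, 1/(431 - 980)) - s(-2103) = (1567 + (113 - 1*684)) - 1*(-343) = (1567 + (113 - 684)) + 343 = (1567 - 571) + 343 = 996 + 343 = 1339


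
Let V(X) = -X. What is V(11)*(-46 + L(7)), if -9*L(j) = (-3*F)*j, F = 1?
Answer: 1441/3 ≈ 480.33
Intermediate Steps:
L(j) = j/3 (L(j) = -(-3*1)*j/9 = -(-1)*j/3 = j/3)
V(11)*(-46 + L(7)) = (-1*11)*(-46 + (⅓)*7) = -11*(-46 + 7/3) = -11*(-131/3) = 1441/3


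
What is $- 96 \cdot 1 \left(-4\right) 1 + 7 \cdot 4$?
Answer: $412$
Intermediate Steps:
$- 96 \cdot 1 \left(-4\right) 1 + 7 \cdot 4 = - 96 \left(\left(-4\right) 1\right) + 28 = \left(-96\right) \left(-4\right) + 28 = 384 + 28 = 412$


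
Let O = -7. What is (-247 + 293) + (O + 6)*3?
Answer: 43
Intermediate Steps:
(-247 + 293) + (O + 6)*3 = (-247 + 293) + (-7 + 6)*3 = 46 - 1*3 = 46 - 3 = 43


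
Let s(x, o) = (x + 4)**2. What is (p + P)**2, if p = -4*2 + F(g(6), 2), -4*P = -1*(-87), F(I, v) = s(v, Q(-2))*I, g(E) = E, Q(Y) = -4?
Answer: 555025/16 ≈ 34689.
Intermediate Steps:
s(x, o) = (4 + x)**2
F(I, v) = I*(4 + v)**2 (F(I, v) = (4 + v)**2*I = I*(4 + v)**2)
P = -87/4 (P = -(-1)*(-87)/4 = -1/4*87 = -87/4 ≈ -21.750)
p = 208 (p = -4*2 + 6*(4 + 2)**2 = -8 + 6*6**2 = -8 + 6*36 = -8 + 216 = 208)
(p + P)**2 = (208 - 87/4)**2 = (745/4)**2 = 555025/16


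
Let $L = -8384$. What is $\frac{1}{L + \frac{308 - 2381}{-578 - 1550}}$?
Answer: $- \frac{2128}{17839079} \approx -0.00011929$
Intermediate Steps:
$\frac{1}{L + \frac{308 - 2381}{-578 - 1550}} = \frac{1}{-8384 + \frac{308 - 2381}{-578 - 1550}} = \frac{1}{-8384 - \frac{2073}{-2128}} = \frac{1}{-8384 - - \frac{2073}{2128}} = \frac{1}{-8384 + \frac{2073}{2128}} = \frac{1}{- \frac{17839079}{2128}} = - \frac{2128}{17839079}$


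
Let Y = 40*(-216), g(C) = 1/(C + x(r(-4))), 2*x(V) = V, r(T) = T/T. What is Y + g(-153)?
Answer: -2635202/305 ≈ -8640.0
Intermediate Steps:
r(T) = 1
x(V) = V/2
g(C) = 1/(½ + C) (g(C) = 1/(C + (½)*1) = 1/(C + ½) = 1/(½ + C))
Y = -8640
Y + g(-153) = -8640 + 2/(1 + 2*(-153)) = -8640 + 2/(1 - 306) = -8640 + 2/(-305) = -8640 + 2*(-1/305) = -8640 - 2/305 = -2635202/305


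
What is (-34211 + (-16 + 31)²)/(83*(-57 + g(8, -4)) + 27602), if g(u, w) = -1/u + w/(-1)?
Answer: -271888/185541 ≈ -1.4654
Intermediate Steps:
g(u, w) = -w - 1/u (g(u, w) = -1/u + w*(-1) = -1/u - w = -w - 1/u)
(-34211 + (-16 + 31)²)/(83*(-57 + g(8, -4)) + 27602) = (-34211 + (-16 + 31)²)/(83*(-57 + (-1*(-4) - 1/8)) + 27602) = (-34211 + 15²)/(83*(-57 + (4 - 1*⅛)) + 27602) = (-34211 + 225)/(83*(-57 + (4 - ⅛)) + 27602) = -33986/(83*(-57 + 31/8) + 27602) = -33986/(83*(-425/8) + 27602) = -33986/(-35275/8 + 27602) = -33986/185541/8 = -33986*8/185541 = -271888/185541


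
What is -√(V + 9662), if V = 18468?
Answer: -√28130 ≈ -167.72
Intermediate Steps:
-√(V + 9662) = -√(18468 + 9662) = -√28130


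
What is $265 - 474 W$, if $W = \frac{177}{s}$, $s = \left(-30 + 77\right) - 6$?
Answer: $- \frac{73033}{41} \approx -1781.3$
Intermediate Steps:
$s = 41$ ($s = 47 - 6 = 41$)
$W = \frac{177}{41} \approx 4.3171$
$265 - 474 W = 265 - \frac{83898}{41} = - \frac{73033}{41}$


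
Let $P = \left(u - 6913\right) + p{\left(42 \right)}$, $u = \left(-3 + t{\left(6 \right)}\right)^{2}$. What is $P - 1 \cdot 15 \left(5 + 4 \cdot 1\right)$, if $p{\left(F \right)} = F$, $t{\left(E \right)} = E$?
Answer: $-6997$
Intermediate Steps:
$u = 9$ ($u = \left(-3 + 6\right)^{2} = 3^{2} = 9$)
$P = -6862$ ($P = \left(9 - 6913\right) + 42 = -6904 + 42 = -6862$)
$P - 1 \cdot 15 \left(5 + 4 \cdot 1\right) = -6862 - 1 \cdot 15 \left(5 + 4 \cdot 1\right) = -6862 - 15 \left(5 + 4\right) = -6862 - 15 \cdot 9 = -6862 - 135 = -6997$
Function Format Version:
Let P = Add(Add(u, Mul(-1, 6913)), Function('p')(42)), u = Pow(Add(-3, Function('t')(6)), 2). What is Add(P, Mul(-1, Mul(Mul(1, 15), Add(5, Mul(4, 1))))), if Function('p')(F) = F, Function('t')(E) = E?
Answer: -6997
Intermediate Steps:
u = 9 (u = Pow(Add(-3, 6), 2) = Pow(3, 2) = 9)
P = -6862 (P = Add(Add(9, Mul(-1, 6913)), 42) = Add(Add(9, -6913), 42) = Add(-6904, 42) = -6862)
Add(P, Mul(-1, Mul(Mul(1, 15), Add(5, Mul(4, 1))))) = Add(-6862, Mul(-1, Mul(Mul(1, 15), Add(5, Mul(4, 1))))) = Add(-6862, Mul(-1, Mul(15, Add(5, 4)))) = Add(-6862, Mul(-1, Mul(15, 9))) = Add(-6862, Mul(-1, 135)) = Add(-6862, -135) = -6997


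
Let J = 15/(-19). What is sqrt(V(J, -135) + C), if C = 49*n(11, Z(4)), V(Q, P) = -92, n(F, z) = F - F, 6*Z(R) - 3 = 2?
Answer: 2*I*sqrt(23) ≈ 9.5917*I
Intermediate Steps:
Z(R) = 5/6 (Z(R) = 1/2 + (1/6)*2 = 1/2 + 1/3 = 5/6)
J = -15/19 (J = 15*(-1/19) = -15/19 ≈ -0.78947)
n(F, z) = 0
C = 0 (C = 49*0 = 0)
sqrt(V(J, -135) + C) = sqrt(-92 + 0) = sqrt(-92) = 2*I*sqrt(23)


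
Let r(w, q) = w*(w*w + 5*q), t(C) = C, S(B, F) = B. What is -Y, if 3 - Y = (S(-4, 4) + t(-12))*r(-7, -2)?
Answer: 4365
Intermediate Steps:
r(w, q) = w*(w² + 5*q)
Y = -4365 (Y = 3 - (-4 - 12)*(-7*((-7)² + 5*(-2))) = 3 - (-16)*(-7*(49 - 10)) = 3 - (-16)*(-7*39) = 3 - (-16)*(-273) = 3 - 1*4368 = 3 - 4368 = -4365)
-Y = -1*(-4365) = 4365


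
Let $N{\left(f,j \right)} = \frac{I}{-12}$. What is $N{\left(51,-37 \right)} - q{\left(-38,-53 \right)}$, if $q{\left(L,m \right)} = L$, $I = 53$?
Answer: $\frac{403}{12} \approx 33.583$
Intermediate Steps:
$N{\left(f,j \right)} = - \frac{53}{12}$ ($N{\left(f,j \right)} = \frac{53}{-12} = 53 \left(- \frac{1}{12}\right) = - \frac{53}{12}$)
$N{\left(51,-37 \right)} - q{\left(-38,-53 \right)} = - \frac{53}{12} - -38 = - \frac{53}{12} + 38 = \frac{403}{12}$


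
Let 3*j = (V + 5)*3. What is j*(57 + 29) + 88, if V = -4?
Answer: 174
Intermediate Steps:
j = 1 (j = ((-4 + 5)*3)/3 = (1*3)/3 = (1/3)*3 = 1)
j*(57 + 29) + 88 = 1*(57 + 29) + 88 = 1*86 + 88 = 86 + 88 = 174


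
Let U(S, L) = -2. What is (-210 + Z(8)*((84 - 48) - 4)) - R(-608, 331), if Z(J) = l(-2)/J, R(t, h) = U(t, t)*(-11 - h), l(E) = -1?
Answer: -898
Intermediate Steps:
R(t, h) = 22 + 2*h (R(t, h) = -2*(-11 - h) = 22 + 2*h)
Z(J) = -1/J
(-210 + Z(8)*((84 - 48) - 4)) - R(-608, 331) = (-210 + (-1/8)*((84 - 48) - 4)) - (22 + 2*331) = (-210 + (-1*⅛)*(36 - 4)) - (22 + 662) = (-210 - ⅛*32) - 1*684 = (-210 - 4) - 684 = -214 - 684 = -898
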